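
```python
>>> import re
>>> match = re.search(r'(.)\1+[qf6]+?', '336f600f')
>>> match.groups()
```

('3',)

The backreference `\1` re-matches whatever the first group consumed, character for character.
`re.search` scans for the first position where the pattern succeeds.
The match spans [0:3] → '336'.
Captured: group 1 = '3'.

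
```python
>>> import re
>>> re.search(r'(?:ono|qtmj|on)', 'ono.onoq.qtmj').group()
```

'ono'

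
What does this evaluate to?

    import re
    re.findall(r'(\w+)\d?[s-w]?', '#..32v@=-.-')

['32v']

Because there's exactly one group, `findall` drops the full match and keeps group 1 from the one hit.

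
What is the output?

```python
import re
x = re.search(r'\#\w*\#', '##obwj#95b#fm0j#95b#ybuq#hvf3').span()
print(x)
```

(0, 2)

The match spans [0:2] → '##'.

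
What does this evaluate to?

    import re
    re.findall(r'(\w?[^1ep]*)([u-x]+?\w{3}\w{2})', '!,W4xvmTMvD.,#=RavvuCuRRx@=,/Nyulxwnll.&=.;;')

`findall` packs the 2 group values into a tuple for every match.

[('!,W4xvmTMvD.,#=RavvuCuRRx@=,/Ny', 'ulxwnl')]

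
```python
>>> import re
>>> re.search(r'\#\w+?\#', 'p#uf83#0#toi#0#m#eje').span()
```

(1, 7)

`re.search` tries every starting position until one works.
The match spans [1:7] → '#uf83#'.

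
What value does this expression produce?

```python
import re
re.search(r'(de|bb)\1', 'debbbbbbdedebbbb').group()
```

After group 1 captures some text, `\1` only succeeds where that same text appears again.
`search` walks the string left to right and returns the first match it finds.
The match spans [2:6] → 'bbbb'.
Captured: group 1 = 'bb'.

'bbbb'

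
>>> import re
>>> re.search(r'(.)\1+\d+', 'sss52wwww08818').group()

A backreference is literal: `\1` must see the identical characters the first group matched.
The match spans [0:5] → 'sss52'.

'sss52'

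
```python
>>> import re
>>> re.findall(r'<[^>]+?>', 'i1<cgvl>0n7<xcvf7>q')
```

No capturing groups, so `findall` returns the 2 full match strings.

['<cgvl>', '<xcvf7>']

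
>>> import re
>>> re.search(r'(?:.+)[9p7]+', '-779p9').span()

The match spans [0:6] → '-779p9'.

(0, 6)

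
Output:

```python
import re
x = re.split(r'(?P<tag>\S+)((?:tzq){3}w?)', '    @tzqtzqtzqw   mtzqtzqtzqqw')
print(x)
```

This matches one or more of a non-whitespace character (captured as 'tag'); then the literal 'tzq' repeated 3 times, then optionally a literal 'w' (captured).
Matches to split on: at [4:15] → '@tzqtzqtzqw'; at [18:28] → 'mtzqtzqtzq'.
Because the pattern has a capturing group, `split` also inserts each captured text between the pieces.

['    ', '@', 'tzqtzqtzqw', '   ', 'm', 'tzqtzqtzq', 'qw']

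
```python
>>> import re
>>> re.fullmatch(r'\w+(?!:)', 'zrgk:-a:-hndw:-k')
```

None

`re.fullmatch` is like wrapping the pattern in `^…$` (in single-line mode).
Here the pattern can't cover the whole string, so the call returns None.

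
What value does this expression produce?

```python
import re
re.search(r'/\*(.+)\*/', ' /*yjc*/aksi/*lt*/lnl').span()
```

`search` walks the string left to right and returns the first match it finds.
The match spans [1:18] → '/*yjc*/aksi/*lt*/'.
Captured: group 1 = 'yjc*/aksi/*lt'.

(1, 18)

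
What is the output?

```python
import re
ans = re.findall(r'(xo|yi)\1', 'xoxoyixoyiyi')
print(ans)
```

After group 1 captures some text, `\1` only succeeds where that same text appears again.
With a single group, `findall` returns only what that group captured — 2 items.

['xo', 'yi']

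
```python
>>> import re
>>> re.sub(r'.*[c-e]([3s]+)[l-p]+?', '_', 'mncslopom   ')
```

'_opom   '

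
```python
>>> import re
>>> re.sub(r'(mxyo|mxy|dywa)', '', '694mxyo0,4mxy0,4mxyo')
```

Alternation tries branches left to right and keeps the first one that lets the overall match succeed at that position.
`sub` substitutes '' at each match site.

'6940,40,4'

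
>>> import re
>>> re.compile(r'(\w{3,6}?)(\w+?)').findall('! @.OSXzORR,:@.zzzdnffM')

[('OSX', 'z'), ('zzz', 'd'), ('nff', 'M')]

Pattern: 3 to 6 of a word character (lazy) (captured); then one or more of a word character (lazy) (captured).
With the lazy modifier that quantifier settles for the fewest repetitions that let the rest of the pattern succeed (the atoms after it are unaffected and can still be greedy).
Walking the string: at [4:8] match 'OSXz', groups = ('OSX', 'z'); at [15:19] match 'zzzd', groups = ('zzz', 'd'); at [19:23] match 'nffM', groups = ('nff', 'M').
2 groups means each result is a tuple of 2 captured strings — 3 here.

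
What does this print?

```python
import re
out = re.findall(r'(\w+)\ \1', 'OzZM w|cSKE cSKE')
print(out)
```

['cSKE']

`\1` has to match the exact text group 1 already captured.
Walking the string: at [7:16] match 'cSKE cSKE', group 1 = 'cSKE'.
Because there's exactly one group, `findall` drops the full match and keeps group 1 from the one hit.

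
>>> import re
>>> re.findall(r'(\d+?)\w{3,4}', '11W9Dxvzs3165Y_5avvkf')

['1', '3', '5']

This matches one or more of a digit (lazy) (captured); then 3 to 4 of a word character.
One capturing group, so `findall` returns just the captured substring from each match — 3 in all.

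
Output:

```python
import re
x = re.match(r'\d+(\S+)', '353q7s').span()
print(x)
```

(0, 6)

`match` is anchored at position 0; if the pattern doesn't fit there, it returns None.
The match spans [0:6] → '353q7s'.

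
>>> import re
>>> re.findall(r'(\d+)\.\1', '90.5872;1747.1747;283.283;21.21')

A backreference is literal: `\1` must see the identical characters the first group matched.
One capturing group, so `findall` returns just the captured substring from each match — 3 in all.

['1747', '283', '21']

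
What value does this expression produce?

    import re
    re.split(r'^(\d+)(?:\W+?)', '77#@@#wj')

A non-greedy quantifier consumes as few characters as it can — just enough that the remainder of the pattern still matches from where it stops; whatever follows it matches normally.
`re.split` interleaves the captured-group text with the surrounding fragments.

['', '77', '@@#wj']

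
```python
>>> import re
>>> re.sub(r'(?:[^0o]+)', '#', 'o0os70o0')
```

'o0o#0o0'

Pattern: one or more of any character except [0o] (non-capturing group).
Matches: at [3:5] → 's7'.
Each match is replaced by '#'.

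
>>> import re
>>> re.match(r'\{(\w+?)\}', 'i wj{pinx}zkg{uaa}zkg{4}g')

None

`match` is anchored at position 0; if the pattern doesn't fit there, it returns None.
Here the string doesn't start with a match, so the call returns None.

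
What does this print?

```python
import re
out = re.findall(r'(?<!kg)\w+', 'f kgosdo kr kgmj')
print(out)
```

`(?!…)`/`(?<!…)` only lets a position through if the neighbouring text does NOT match; no characters are consumed.
Since nothing is captured, `findall` lists the 4 matched substrings directly.

['f', 'kgosdo', 'kr', 'kgmj']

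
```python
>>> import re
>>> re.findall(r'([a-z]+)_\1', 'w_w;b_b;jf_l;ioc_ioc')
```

['w', 'b', 'ioc']

`\1` has to match the exact text group 1 already captured.
Walking the string: at [0:3] match 'w_w', group 1 = 'w'; at [4:7] match 'b_b', group 1 = 'b'; at [13:20] match 'ioc_ioc', group 1 = 'ioc'.
One capturing group, so `findall` returns just the captured substring from each match — 3 in all.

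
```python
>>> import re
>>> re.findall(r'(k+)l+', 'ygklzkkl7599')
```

['k', 'kk']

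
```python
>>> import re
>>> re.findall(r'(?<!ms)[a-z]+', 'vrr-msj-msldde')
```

['vrr', 'msj', 'msldde']

`(?!…)`/`(?<!…)` only lets a position through if the neighbouring text does NOT match; no characters are consumed.
No capturing groups, so `findall` returns the 3 full match strings.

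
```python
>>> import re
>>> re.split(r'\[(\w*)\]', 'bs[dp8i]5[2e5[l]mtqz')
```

`re.split` interleaves the captured-group text with the surrounding fragments.

['bs', 'dp8i', '5[2e5', 'l', 'mtqz']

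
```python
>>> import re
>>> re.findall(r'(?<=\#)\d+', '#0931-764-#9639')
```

The lookaround is zero-width — it requires the adjacent text to match without consuming it, so the asserted text isn't part of the match.
Walking the string: at [1:5] → '0931'; at [11:15] → '9639'.
`findall` yields the raw match text (2 of them) because the pattern has no groups.

['0931', '9639']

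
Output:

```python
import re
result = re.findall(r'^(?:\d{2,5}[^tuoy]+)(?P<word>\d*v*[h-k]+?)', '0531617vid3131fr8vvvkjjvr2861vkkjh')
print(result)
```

['h']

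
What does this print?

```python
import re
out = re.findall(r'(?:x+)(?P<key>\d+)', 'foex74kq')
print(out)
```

['74']

One capturing group, so `findall` returns just the captured substring from the one match — 1 in all.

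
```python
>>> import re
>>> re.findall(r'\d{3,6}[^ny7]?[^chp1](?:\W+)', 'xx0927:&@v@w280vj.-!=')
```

['0927:&@', '280vj.-!=']

This matches 3 to 6 of a digit, then optionally any character except [ny7], then any character except [chp1]; then one or more of a non-word character (non-capturing group).
Scanning left to right: at [2:9] → '0927:&@'; at [12:21] → '280vj.-!='.
`findall` yields the raw match text (2 of them) because the pattern has no groups.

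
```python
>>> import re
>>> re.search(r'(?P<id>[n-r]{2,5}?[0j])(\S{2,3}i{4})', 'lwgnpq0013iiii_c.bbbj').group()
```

'npq0013iiii'

This matches 2 to 5 of a character in [n-r] (lazy), then one of [0j] (captured as 'id'); then 2 to 3 of a non-whitespace character, then exactly 4 of the literal 'i' (captured).
`re.search` tries every starting position until one works.
The match spans [3:14] → 'npq0013iiii'.
Captured: group 1 = 'npq0', group 2 = '013iiii'.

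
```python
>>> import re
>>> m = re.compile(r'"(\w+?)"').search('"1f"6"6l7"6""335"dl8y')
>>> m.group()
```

'"1f"'

`re.search` scans for the first position where the pattern succeeds.
The match spans [0:4] → '"1f"'.
Captured: group 1 = '1f'.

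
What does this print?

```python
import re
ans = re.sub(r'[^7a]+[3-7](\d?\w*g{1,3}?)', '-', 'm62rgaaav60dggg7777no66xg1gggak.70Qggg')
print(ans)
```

The pattern matches one or more of any character except [7a]; then a character in [3-7]; then optionally a digit, then zero or more of a word character, then 1 to 3 of a literal 'g' (lazy) (captured).
Matches: at [0:29] → 'm62rgaaav60dggg7777no66xg1ggg'; at [30:38] → 'k.70Qggg'.
`sub` substitutes '-' at each match site.

-a-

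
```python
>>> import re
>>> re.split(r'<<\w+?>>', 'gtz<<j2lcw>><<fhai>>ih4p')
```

Matches to split on: at [3:12] → '<<j2lcw>>'; at [12:20] → '<<fhai>>'.
`split` removes every match and returns the 3 fragments in between.

['gtz', '', 'ih4p']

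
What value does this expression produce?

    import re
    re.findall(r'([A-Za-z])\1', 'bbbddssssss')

`\1` has to match the exact text group 1 already captured.
Matches: at [0:2] match 'bb', group 1 = 'b'; at [3:5] match 'dd', group 1 = 'd'; at [5:7] match 'ss', group 1 = 's'; at [7:9] match 'ss', group 1 = 's'; at [9:11] match 'ss', group 1 = 's'.
`findall` collects group 1 from each match (5 total).

['b', 'd', 's', 's', 's']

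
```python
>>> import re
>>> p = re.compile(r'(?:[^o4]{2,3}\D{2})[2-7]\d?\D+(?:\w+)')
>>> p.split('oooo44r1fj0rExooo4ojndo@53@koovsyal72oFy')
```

Pattern: 2 to 3 of any character except [o4], then exactly 2 of a non-digit (non-capturing group); then a character in [2-7], then optionally a digit; then one or more of a non-digit; then one or more of a word character (non-capturing group).
Matches to split on: at [19:40] → 'jndo@53@koovsyal72oFy'.
`split` removes every match and returns the 2 fragments in between.

['oooo44r1fj0rExooo4o', '']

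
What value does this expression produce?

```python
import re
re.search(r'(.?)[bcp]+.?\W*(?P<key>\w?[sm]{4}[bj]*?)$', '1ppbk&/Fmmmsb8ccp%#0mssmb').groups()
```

The match spans [13:25] → '8ccp%#0mssmb'.
Captured: group 1 = '8', group 2 = '0mssmb'.

('8', '0mssmb')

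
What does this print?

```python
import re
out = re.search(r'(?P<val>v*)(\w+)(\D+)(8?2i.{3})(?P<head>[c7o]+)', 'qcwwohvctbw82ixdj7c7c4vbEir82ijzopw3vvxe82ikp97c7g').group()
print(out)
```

qcwwohvctbw82ixdj7c7c4vbEir82ijzopw3vvxe82ikp97c7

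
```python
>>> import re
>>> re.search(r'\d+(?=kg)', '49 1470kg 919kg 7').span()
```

(3, 7)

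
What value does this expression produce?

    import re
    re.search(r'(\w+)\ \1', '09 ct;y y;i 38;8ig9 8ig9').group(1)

After group 1 captures some text, `\1` only succeeds where that same text appears again.
`search` walks the string left to right and returns the first match it finds.
The match spans [6:9] → 'y y'.
Captured: group 1 = 'y'.

'y'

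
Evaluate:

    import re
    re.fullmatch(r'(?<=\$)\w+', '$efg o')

None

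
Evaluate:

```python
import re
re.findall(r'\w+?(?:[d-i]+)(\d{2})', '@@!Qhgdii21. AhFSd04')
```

['21', '04']

Pattern: one or more of a word character (lazy); then one or more of a character in [d-i] (non-capturing group); then exactly 2 of a digit (captured).
Matches: at [3:11] match 'Qhgdii21', group 1 = '21'; at [13:20] match 'AhFSd04', group 1 = '04'.
One capturing group, so `findall` returns just the captured substring from each match — 2 in all.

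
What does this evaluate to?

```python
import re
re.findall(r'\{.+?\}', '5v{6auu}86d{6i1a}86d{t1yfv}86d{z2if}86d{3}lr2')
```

['{6auu}', '{6i1a}', '{t1yfv}', '{z2if}', '{3}']

Since nothing is captured, `findall` lists the 5 matched substrings directly.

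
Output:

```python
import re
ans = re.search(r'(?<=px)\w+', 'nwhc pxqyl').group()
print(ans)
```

Lookahead/lookbehind check context without consuming it, so the matched span excludes the asserted characters.
The match spans [7:10] → 'qyl'.

qyl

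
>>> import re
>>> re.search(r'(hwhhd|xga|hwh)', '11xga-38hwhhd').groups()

('xga',)

`re.search` scans for the first position where the pattern succeeds.
The match spans [2:5] → 'xga'.
Captured: group 1 = 'xga'.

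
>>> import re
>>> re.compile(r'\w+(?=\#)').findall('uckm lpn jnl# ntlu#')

The `(?=…)`/`(?<=…)` assertion just peeks at neighbouring text; it doesn't advance the match position.
No capturing groups, so `findall` returns the 2 full match strings.

['jnl', 'ntlu']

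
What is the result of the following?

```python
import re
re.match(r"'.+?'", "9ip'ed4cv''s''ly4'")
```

None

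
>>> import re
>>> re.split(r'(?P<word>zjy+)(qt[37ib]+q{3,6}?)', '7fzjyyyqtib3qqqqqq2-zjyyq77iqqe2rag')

['7f', 'zjyyy', 'qtib3qqq', 'qqq2-zjyyq77iqqe2rag']

The pattern matches the literal 'zj', then one or more of a literal 'y' (captured as 'word'); then the literal 'qt', then one or more of one of [37ib], then 3 to 6 of a literal 'q' (lazy) (captured).
The `?` after the quantifier makes it lazy — it takes as little as possible before letting the rest of the pattern try.
Matches to split on: at [2:15] → 'zjyyyqtib3qqq'.
The group in the pattern means `split` returns the separators' captures alongside the pieces.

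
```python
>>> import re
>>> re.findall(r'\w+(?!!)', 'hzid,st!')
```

The negative lookahead/lookbehind blocks any match where the forbidden context is present.
`findall` yields the raw match text (2 of them) because the pattern has no groups.

['hzid', 's']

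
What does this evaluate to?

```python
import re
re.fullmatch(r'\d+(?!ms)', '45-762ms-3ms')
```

The negative lookahead/lookbehind blocks any match where the forbidden context is present.
For `fullmatch`, every character of the input must be accounted for by the pattern.
Here there's no way to consume every character, so the call returns None.

None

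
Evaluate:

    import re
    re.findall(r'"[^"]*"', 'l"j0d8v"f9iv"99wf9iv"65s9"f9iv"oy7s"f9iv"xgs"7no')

Scanning left to right: at [1:8] → '"j0d8v"'; at [12:21] → '"99wf9iv"'; at [25:31] → '"f9iv"'; at [35:41] → '"f9iv"'.
Since nothing is captured, `findall` lists the 4 matched substrings directly.

['"j0d8v"', '"99wf9iv"', '"f9iv"', '"f9iv"']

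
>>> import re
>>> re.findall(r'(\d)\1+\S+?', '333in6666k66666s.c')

['3', '6', '6']

`\1` is not a pattern — it's the concrete string captured by group 1, re-applied verbatim.
One capturing group, so `findall` returns just the captured substring from each match — 3 in all.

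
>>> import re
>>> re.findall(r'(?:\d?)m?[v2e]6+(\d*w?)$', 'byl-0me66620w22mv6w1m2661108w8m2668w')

['8w']

This matches optionally a digit (non-capturing group); then optionally the literal 'm', then one of [v2e], then one or more of a literal '6'; then zero or more of a digit, then optionally a literal 'w' (captured); then anchored at the end.
With a single group, `findall` returns only what that group captured — 1 item.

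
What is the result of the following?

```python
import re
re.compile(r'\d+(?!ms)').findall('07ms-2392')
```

Because the assertion is negative and zero-width, positions next to the forbidden text are skipped.
Matches: at [0:1] → '0'; at [5:9] → '2392'.
`findall` yields the raw match text (2 of them) because the pattern has no groups.

['0', '2392']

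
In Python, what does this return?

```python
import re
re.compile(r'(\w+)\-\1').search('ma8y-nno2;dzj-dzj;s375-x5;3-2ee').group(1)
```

'dzj'

The match spans [10:17] → 'dzj-dzj'.
Captured: group 1 = 'dzj'.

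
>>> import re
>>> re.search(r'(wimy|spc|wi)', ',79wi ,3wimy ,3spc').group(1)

'wi'

`search` walks the string left to right and returns the first match it finds.
The match spans [3:5] → 'wi'.
Captured: group 1 = 'wi'.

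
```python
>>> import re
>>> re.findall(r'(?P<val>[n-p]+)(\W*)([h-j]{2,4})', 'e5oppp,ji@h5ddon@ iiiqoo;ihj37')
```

This matches one or more of a character in [n-p] (captured as 'val'); then zero or more of a non-word character (captured); then 2 to 4 of a character in [h-j] (captured).
Matches: at [2:9] match 'oppp,ji', groups = ('oppp', ',', 'ji'); at [14:21] match 'on@ iii', groups = ('on', '@ ', 'iii'); at [22:28] match 'oo;ihj', groups = ('oo', ';', 'ihj').
Multiple groups make `findall` return tuples — one 3-tuple for each match.

[('oppp', ',', 'ji'), ('on', '@ ', 'iii'), ('oo', ';', 'ihj')]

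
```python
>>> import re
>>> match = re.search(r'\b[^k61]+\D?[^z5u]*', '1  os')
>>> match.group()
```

This matches a word boundary (`\b`, zero-width); then one or more of any character except [k61]; then optionally a non-digit, then zero or more of any character except [z5u].
`re.search` tries every starting position until one works.
The match spans [1:5] → '  os'.

'  os'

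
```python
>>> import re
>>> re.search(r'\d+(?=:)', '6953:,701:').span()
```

(0, 4)

Lookahead/lookbehind check context without consuming it, so the matched span excludes the asserted characters.
`search` walks the string left to right and returns the first match it finds.
The match spans [0:4] → '6953'.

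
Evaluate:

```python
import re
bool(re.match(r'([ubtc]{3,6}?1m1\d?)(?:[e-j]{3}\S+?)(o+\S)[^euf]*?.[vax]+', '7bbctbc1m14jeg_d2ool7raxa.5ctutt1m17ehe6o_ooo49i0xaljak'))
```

`match` is anchored at position 0; if the pattern doesn't fit there, it returns None.
Here position 0 doesn't satisfy it, so the call returns None, and `bool(None)` is False.

False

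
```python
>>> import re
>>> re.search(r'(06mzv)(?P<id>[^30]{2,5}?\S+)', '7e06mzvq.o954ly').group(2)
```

'q.o954ly'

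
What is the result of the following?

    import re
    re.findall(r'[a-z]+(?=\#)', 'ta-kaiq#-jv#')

The lookaround is zero-width — it requires the adjacent text to match without consuming it, so the asserted text isn't part of the match.
Matches: at [3:7] → 'kaiq'; at [9:11] → 'jv'.
Since nothing is captured, `findall` lists the 2 matched substrings directly.

['kaiq', 'jv']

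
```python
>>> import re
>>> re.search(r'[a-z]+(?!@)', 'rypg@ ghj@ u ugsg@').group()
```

'ryp'

The negative lookahead/lookbehind blocks any match where the forbidden context is present.
`re.search` tries every starting position until one works.
The match spans [0:3] → 'ryp'.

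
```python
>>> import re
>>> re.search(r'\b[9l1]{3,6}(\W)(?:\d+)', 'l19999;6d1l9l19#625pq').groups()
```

The match spans [0:8] → 'l19999;6'.
Captured: group 1 = ';'.

(';',)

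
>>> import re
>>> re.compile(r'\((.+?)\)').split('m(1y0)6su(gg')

['m', '1y0', '6su(gg']

Matches to split on: at [1:6] → '(1y0)'.
`re.split` interleaves the captured-group text with the surrounding fragments.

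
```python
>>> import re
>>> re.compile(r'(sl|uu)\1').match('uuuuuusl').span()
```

`\1` has to match the exact text group 1 already captured.
With `match`, the pattern is implicitly anchored at the beginning.
The match spans [0:4] → 'uuuu'.
Captured: group 1 = 'uu'.

(0, 4)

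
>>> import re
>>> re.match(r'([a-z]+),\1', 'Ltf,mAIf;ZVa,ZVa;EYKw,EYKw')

None

`match` is anchored at position 0; if the pattern doesn't fit there, it returns None.
Here the string doesn't start with a match, so the call returns None.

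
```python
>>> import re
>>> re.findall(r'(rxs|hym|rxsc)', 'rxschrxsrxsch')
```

['rxs', 'rxs', 'rxs']

Branches in `(...|...)` are attempted left-to-right; the first branch that allows the whole pattern to succeed is taken.
`findall` collects group 1 from each match (3 total).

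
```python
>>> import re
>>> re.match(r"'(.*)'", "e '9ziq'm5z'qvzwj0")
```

`re.match` won't scan ahead — the pattern has to work from the very first character.
Here the pattern fails at index 0, so the call returns None.

None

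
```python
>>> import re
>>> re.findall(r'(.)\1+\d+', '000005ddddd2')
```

After group 1 captures some text, `\1` only succeeds where that same text appears again.
Walking the string: at [0:6] match '000005', group 1 = '0'; at [6:12] match 'ddddd2', group 1 = 'd'.
One capturing group, so `findall` returns just the captured substring from each match — 2 in all.

['0', 'd']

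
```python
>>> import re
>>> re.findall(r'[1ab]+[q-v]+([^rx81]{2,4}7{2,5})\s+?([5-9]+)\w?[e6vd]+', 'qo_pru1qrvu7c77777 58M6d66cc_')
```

[('7c77777', '58')]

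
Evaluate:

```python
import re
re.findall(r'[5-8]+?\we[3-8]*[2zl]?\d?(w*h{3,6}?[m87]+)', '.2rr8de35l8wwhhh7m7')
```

Pattern: one or more of a character in [5-8] (lazy); then a word character, then a literal 'e'; then zero or more of a character in [3-8], then optionally one of [2zl], then optionally a digit; then zero or more of the literal 'w', then 3 to 6 of the literal 'h' (lazy), then one or more of one of [m87] (captured).
Matches: at [4:19] match '8de35l8wwhhh7m7', group 1 = 'wwhhh7m7'.
Because there's exactly one group, `findall` drops the full match and keeps group 1 from the one hit.

['wwhhh7m7']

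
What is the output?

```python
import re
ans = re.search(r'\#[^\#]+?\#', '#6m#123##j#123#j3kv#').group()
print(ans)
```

The match spans [0:4] → '#6m#'.

#6m#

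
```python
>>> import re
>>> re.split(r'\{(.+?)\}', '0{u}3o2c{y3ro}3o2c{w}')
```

Matches to split on: at [1:4] → '{u}'; at [8:14] → '{y3ro}'; at [18:21] → '{w}'.
Because the pattern has a capturing group, `split` also inserts each captured text between the pieces.

['0', 'u', '3o2c', 'y3ro', '3o2c', 'w', '']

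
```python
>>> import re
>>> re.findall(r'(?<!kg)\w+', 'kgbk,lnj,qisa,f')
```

['kgbk', 'lnj', 'qisa', 'f']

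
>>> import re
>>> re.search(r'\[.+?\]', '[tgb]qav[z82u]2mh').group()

'[tgb]'

The match spans [0:5] → '[tgb]'.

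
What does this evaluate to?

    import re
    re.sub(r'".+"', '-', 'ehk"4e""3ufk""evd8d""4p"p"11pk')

'ehk-11pk'

`sub` substitutes '-' at each match site.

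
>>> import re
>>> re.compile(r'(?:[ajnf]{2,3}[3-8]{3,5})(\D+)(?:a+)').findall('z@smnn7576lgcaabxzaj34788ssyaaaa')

This matches 2 to 3 of one of [ajnf], then 3 to 5 of a character in [3-8] (non-capturing group); then one or more of a non-digit (captured); then one or more of a literal 'a' (non-capturing group).
Because there's exactly one group, `findall` drops the full match and keeps group 1 from the one hit.

['lgcaabxz']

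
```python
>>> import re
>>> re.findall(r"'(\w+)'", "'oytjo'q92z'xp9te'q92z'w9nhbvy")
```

['oytjo', 'xp9te']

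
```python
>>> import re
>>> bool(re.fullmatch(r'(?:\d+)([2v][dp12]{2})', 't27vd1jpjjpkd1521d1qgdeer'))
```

`fullmatch` succeeds only if the pattern covers the string from start to end.
Here there's no way to consume every character, so the call returns None, and `bool(None)` is False.

False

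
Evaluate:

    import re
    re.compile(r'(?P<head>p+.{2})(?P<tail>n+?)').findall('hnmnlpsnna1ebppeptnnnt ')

The `?` after the quantifier makes it lazy — it takes as little as possible before letting the rest of the pattern try.
With 2 capturing groups, `findall` returns a 2-tuple per match.

[('psn', 'n'), ('ptn', 'n')]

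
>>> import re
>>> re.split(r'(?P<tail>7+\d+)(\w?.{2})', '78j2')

['', '78', 'j2', '']

The pattern matches one or more of the literal '7', then one or more of a digit (captured as 'tail'); then optionally a word character, then exactly 2 of any character (captured).
The group in the pattern means `split` returns the separators' captures alongside the pieces.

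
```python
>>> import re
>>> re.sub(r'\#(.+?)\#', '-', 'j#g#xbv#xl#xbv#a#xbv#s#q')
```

A `+?`/`*?`/`{m,n}?` starts at its minimum and grows only as far as needed for what follows to match.
Every occurrence is swapped for '-'.

'j-xbv-xbv-xbv-q'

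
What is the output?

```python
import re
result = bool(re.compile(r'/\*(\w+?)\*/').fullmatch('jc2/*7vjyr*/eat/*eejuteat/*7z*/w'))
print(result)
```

False

`fullmatch` succeeds only if the pattern covers the string from start to end.
Here the string isn't matched end-to-end, so the call returns None, and `bool(None)` is False.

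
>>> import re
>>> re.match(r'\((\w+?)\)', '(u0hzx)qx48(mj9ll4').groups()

With `match`, the pattern is implicitly anchored at the beginning.
The match spans [0:7] → '(u0hzx)'.
Captured: group 1 = 'u0hzx'.

('u0hzx',)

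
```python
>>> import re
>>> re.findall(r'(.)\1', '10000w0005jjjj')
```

['0', '0', '0', 'j', 'j']

`\1` has to match the exact text group 1 already captured.
With a single group, `findall` returns only what that group captured — 5 items.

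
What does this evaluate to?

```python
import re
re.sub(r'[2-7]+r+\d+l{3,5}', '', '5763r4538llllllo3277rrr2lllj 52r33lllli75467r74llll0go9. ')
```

'loj i0go9. '

This matches one or more of a character in [2-7]; then one or more of a literal 'r', then one or more of a digit, then 3 to 5 of a literal 'l'.
Matches: at [0:14] → '5763r4538lllll'; at [16:27] → '3277rrr2lll'; at [29:38] → '52r33llll'; at [39:51] → '75467r74llll'.
Every occurrence is swapped for ''.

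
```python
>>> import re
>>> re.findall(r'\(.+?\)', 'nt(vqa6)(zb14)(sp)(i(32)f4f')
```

['(vqa6)', '(zb14)', '(sp)', '(i(32)']

A non-greedy quantifier consumes as few characters as it can — just enough that the remainder of the pattern still matches from where it stops; whatever follows it matches normally.
Matches: at [2:8] → '(vqa6)'; at [8:14] → '(zb14)'; at [14:18] → '(sp)'; at [18:24] → '(i(32)'.
`findall` yields the raw match text (4 of them) because the pattern has no groups.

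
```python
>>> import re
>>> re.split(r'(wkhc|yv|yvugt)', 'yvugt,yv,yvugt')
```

['', 'yv', 'ugt,', 'yv', ',', 'yv', 'ugt']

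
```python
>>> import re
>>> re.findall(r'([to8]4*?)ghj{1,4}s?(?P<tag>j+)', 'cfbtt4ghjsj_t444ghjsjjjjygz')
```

[('t4', 'j'), ('t444', 'jjjj')]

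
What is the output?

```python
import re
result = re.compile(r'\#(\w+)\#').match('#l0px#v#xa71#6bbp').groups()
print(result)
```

('l0px',)

The match spans [0:6] → '#l0px#'.
Captured: group 1 = 'l0px'.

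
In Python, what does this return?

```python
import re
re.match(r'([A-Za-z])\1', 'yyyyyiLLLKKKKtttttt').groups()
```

The backreference `\1` re-matches whatever the first group consumed, character for character.
`match` is anchored at position 0; if the pattern doesn't fit there, it returns None.
The match spans [0:2] → 'yy'.
Captured: group 1 = 'y'.

('y',)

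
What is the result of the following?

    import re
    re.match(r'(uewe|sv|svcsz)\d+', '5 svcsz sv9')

None

`match` is anchored at position 0; if the pattern doesn't fit there, it returns None.
Here the string doesn't start with a match, so the call returns None.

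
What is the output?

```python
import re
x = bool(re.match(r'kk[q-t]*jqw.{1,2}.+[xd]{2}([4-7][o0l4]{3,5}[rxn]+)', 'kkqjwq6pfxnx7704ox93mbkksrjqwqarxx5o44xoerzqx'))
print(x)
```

`re.match` only tries the pattern at the start of the string.
Here the pattern fails at index 0, so the call returns None, and `bool(None)` is False.

False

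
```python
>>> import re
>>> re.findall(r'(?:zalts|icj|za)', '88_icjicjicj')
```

['icj', 'icj', 'icj']

With no groups in the pattern, `findall` gives back each whole match — 3 here.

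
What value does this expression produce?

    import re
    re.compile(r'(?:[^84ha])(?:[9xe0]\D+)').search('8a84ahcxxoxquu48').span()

(6, 14)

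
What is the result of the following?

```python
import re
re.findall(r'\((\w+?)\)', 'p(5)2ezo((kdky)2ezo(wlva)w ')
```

['5', 'kdky', 'wlva']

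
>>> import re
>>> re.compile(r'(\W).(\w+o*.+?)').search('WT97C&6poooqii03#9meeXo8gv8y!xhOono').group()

'&6poooqii03#'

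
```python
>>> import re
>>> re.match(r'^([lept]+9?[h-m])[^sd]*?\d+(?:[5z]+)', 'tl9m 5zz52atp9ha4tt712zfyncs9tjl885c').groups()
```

The match spans [0:9] → 'tl9m 5zz5'.
Captured: group 1 = 'tl9m'.

('tl9m',)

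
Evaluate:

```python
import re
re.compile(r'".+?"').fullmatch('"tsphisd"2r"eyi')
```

None

`re.fullmatch` requires the pattern to consume the entire string.
Here there's no way to consume every character, so the call returns None.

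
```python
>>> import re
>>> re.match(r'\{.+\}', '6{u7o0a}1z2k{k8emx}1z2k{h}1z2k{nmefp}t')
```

None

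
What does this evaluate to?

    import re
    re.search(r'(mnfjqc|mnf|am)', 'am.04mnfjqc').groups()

Unlike `match`, `search` isn't anchored — it looks for the pattern anywhere in the string.
The match spans [0:2] → 'am'.
Captured: group 1 = 'am'.

('am',)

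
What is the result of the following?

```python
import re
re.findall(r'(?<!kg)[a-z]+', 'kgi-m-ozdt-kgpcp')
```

The negative lookahead/lookbehind blocks any match where the forbidden context is present.
No capturing groups, so `findall` returns the 4 full match strings.

['kgi', 'm', 'ozdt', 'kgpcp']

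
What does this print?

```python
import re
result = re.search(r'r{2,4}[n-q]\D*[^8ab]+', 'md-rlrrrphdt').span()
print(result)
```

(5, 12)

This matches 2 to 4 of a literal 'r', then a character in [n-q], then zero or more of a non-digit; then one or more of any character except [8ab].
The match spans [5:12] → 'rrrphdt'.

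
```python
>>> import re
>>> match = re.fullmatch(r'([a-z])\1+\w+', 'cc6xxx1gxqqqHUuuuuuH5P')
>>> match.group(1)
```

'c'

A backreference is literal: `\1` must see the identical characters the first group matched.
For `fullmatch`, every character of the input must be accounted for by the pattern.
The match spans [0:22] → 'cc6xxx1gxqqqHUuuuuuH5P'.
Captured: group 1 = 'c'.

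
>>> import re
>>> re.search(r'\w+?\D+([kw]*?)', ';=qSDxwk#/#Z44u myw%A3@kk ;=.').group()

'qSDxwk#/#Z'

The match spans [2:12] → 'qSDxwk#/#Z'.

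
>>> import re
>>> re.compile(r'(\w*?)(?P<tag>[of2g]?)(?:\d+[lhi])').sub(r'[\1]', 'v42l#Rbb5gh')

'[v]#Rbb5gh'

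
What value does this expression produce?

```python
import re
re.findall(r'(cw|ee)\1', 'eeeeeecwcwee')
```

A backreference is literal: `\1` must see the identical characters the first group matched.
With a single group, `findall` returns only what that group captured — 2 items.

['ee', 'cw']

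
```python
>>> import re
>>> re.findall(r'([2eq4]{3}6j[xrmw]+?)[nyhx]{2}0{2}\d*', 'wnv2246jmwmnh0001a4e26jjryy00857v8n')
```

This matches exactly 3 of one of [2eq4], then the literal '6j', then one or more of one of [xrmw] (lazy) (captured); then exactly 2 of one of [nyhx], then exactly 2 of a literal '0', then zero or more of a digit.
Because there's exactly one group, `findall` drops the full match and keeps group 1 from the one hit.

['2246jmwm']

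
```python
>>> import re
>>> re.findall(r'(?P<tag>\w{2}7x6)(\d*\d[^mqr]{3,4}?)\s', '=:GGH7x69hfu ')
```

[('GH7x6', '9hfu')]

Pattern: exactly 2 of a word character, then the literal '7x6' (captured as 'tag'); then zero or more of a digit, then a digit, then 3 to 4 of any character except [mqr] (lazy) (captured); then whitespace.
Multiple groups make `findall` return tuples — one 2-tuple for the one match.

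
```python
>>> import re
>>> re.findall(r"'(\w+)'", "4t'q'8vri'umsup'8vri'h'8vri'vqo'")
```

Matches: at [2:5] match "'q'", group 1 = 'q'; at [9:16] match "'umsup'", group 1 = 'umsup'; at [20:23] match "'h'", group 1 = 'h'; at [27:32] match "'vqo'", group 1 = 'vqo'.
One capturing group, so `findall` returns just the captured substring from each match — 4 in all.

['q', 'umsup', 'h', 'vqo']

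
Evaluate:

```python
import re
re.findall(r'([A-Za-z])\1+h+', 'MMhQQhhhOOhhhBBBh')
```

The backreference `\1` re-matches whatever the first group consumed, character for character.
Scanning left to right: at [0:3] match 'MMh', group 1 = 'M'; at [3:8] match 'QQhhh', group 1 = 'Q'; at [8:13] match 'OOhhh', group 1 = 'O'; at [13:17] match 'BBBh', group 1 = 'B'.
With a single group, `findall` returns only what that group captured — 4 items.

['M', 'Q', 'O', 'B']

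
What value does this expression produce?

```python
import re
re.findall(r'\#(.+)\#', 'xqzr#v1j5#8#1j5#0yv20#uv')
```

['v1j5#8#1j5#0yv20']

Because there's exactly one group, `findall` drops the full match and keeps group 1 from the one hit.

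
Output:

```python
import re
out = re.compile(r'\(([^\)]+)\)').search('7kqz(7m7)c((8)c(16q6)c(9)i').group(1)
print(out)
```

7m7

`re.search` tries every starting position until one works.
The match spans [4:9] → '(7m7)'.
Captured: group 1 = '7m7'.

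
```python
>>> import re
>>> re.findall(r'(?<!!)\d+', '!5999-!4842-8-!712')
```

['999', '842', '8', '12']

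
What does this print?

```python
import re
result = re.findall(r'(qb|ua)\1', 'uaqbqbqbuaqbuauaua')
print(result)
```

['qb', 'ua']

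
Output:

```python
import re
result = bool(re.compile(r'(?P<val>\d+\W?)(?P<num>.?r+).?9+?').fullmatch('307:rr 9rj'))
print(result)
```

False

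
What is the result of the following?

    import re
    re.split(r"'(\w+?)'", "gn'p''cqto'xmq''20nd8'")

['gn', 'p', '', 'cqto', "xmq'", '20nd8', '']

Matches to split on: at [2:5] → "'p'"; at [5:11] → "'cqto'"; at [15:22] → "'20nd8'".
Because the pattern has a capturing group, `split` also inserts each captured text between the pieces.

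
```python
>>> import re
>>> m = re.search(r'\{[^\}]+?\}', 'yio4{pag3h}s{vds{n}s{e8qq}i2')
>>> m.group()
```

The match spans [4:11] → '{pag3h}'.

'{pag3h}'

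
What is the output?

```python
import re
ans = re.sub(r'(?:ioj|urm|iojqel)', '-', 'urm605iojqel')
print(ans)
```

Alternation isn't longest-match — the leftmost alternative that fits at this position is chosen.
Matches: at [0:3] → 'urm'; at [6:9] → 'ioj'.
Every occurrence is swapped for '-'.

-605-qel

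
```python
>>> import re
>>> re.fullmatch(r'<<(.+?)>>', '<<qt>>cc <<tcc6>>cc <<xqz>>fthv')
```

None

For `fullmatch`, every character of the input must be accounted for by the pattern.
Here the string isn't matched end-to-end, so the call returns None.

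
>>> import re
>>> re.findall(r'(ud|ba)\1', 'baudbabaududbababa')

`\1` has to match the exact text group 1 already captured.
One capturing group, so `findall` returns just the captured substring from each match — 3 in all.

['ba', 'ud', 'ba']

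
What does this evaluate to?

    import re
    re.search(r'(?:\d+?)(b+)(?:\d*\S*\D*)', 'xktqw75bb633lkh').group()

Pattern: one or more of a digit (lazy) (non-capturing group); then one or more of a literal 'b' (captured); then zero or more of a digit, then zero or more of a non-whitespace character, then zero or more of a non-digit (non-capturing group).
`re.search` tries every starting position until one works.
The match spans [5:15] → '75bb633lkh'.
Captured: group 1 = 'bb'.

'75bb633lkh'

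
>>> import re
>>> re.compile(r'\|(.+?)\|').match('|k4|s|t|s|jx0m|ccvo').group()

'|k4|'

Because the quantifier is non-greedy, it stops expanding at the earliest point where the rest of the pattern can succeed.
`re.match` won't scan ahead — the pattern has to work from the very first character.
The match spans [0:4] → '|k4|'.
Captured: group 1 = 'k4'.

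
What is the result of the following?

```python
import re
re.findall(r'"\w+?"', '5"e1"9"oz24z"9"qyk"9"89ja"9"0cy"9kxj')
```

['"e1"', '"oz24z"', '"qyk"', '"89ja"', '"0cy"']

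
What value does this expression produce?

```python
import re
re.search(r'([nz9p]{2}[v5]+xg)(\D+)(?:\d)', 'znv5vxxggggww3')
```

Pattern: exactly 2 of one of [nz9p], then one or more of one of [v5], then the literal 'xg' (captured); then one or more of a non-digit (captured); then a digit (non-capturing group).
`re.search` scans for the first position where the pattern succeeds.
Here nothing in the string fits, so the call returns None.

None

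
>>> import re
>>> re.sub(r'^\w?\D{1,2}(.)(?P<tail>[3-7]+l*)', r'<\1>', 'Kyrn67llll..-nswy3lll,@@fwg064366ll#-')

'<n>..-nswy3lll,@@fwg064366ll#-'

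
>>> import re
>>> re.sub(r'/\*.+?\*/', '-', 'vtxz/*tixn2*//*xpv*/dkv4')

'vtxz--dkv4'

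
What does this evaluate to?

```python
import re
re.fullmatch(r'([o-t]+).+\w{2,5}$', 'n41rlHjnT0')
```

None

The pattern matches one or more of a character in [o-t] (captured); then one or more of any character, then 2 to 5 of a word character; then anchored at the end.
`re.fullmatch` requires the pattern to consume the entire string.
Here the string isn't matched end-to-end, so the call returns None.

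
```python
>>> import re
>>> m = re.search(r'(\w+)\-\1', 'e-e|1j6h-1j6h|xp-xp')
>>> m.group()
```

The backreference `\1` re-matches whatever the first group consumed, character for character.
The match spans [0:3] → 'e-e'.

'e-e'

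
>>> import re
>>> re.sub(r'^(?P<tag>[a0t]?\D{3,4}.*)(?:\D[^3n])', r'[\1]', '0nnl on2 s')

'[0nnl on2]'

`\1` in the replacement pulls in group 1's text for each match.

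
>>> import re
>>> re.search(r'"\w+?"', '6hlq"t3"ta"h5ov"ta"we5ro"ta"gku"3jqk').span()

(4, 8)

Unlike `match`, `search` isn't anchored — it looks for the pattern anywhere in the string.
The match spans [4:8] → '"t3"'.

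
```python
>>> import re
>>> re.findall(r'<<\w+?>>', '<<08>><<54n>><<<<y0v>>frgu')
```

['<<08>>', '<<54n>>', '<<y0v>>']

No capturing groups, so `findall` returns the 3 full match strings.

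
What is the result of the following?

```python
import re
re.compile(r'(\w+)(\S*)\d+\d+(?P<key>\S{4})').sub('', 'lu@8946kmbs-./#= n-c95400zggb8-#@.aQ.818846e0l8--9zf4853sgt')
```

Pattern: one or more of a word character (captured); then zero or more of a non-whitespace character (captured); then one or more of a digit, then one or more of a digit; then exactly 4 of a non-whitespace character (captured as 'key').
Matches: at [0:11] → 'lu@8946kmbs'; at [17:59] → 'n-c95400zggb8-#@.aQ.818846e0l8--9zf4853sgt'.
`sub` substitutes '' at each match site.

'-./#= '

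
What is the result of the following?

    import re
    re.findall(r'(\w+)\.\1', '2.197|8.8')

['8']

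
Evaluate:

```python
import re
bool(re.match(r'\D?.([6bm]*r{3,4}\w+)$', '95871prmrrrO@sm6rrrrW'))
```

The pattern matches optionally a non-digit, then any character; then zero or more of one of [6bm], then 3 to 4 of a literal 'r', then one or more of a word character (captured); then anchored at the end.
`re.match` won't scan ahead — the pattern has to work from the very first character.
Here the pattern fails at index 0, so the call returns None, and `bool(None)` is False.

False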